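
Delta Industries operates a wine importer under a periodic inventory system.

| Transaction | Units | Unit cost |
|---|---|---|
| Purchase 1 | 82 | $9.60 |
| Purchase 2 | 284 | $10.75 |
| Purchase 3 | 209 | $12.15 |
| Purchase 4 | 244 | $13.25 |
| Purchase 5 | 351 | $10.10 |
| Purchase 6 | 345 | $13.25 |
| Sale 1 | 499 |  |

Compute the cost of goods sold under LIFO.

COGS = $6,126.65

Sale 1 (499) [LIFO — newest first]: 345 @ $13.25 + 154 @ $10.10 = $6,126.65
Ending inventory: 82 @ $9.60 + 284 @ $10.75 + 209 @ $12.15 + 244 @ $13.25 + 197 @ $10.10 = $11,602.25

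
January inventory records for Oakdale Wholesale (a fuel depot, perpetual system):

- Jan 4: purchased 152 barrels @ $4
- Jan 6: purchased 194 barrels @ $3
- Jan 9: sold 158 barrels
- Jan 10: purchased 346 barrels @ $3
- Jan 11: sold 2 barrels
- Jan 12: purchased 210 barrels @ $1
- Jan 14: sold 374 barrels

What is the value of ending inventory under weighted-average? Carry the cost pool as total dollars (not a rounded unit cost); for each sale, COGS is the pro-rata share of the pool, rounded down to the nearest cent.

After Jan 4: 152 on hand, pool $608.00 (≈ $4.0000 each)
After Jan 6: 346 on hand, pool $1,190.00 (≈ $3.4393 each)
Jan 9, sell 158: 158/346 × $1,190.00 → $543.41
After Jan 10: 534 on hand, pool $1,684.59 (≈ $3.1547 each)
Jan 11, sell 2: 2/534 × $1,684.59 → $6.30
After Jan 12: 742 on hand, pool $1,888.29 (≈ $2.5449 each)
Jan 14, sell 374: 374/742 × $1,888.29 → $951.77
Total COGS = $543.41 + $6.30 + $951.77 = $1,501.48
Ending inventory (cost pool remaining) = $936.52
Check: goods available $2,438.00 = COGS $1,501.48 + ending $936.52

Ending inventory = $936.52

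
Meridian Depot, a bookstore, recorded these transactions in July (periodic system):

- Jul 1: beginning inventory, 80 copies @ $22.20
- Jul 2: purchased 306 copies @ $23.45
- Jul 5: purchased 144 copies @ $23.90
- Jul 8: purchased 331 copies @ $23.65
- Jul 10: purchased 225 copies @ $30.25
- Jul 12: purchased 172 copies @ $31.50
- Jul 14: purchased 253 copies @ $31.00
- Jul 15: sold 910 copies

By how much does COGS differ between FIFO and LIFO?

FIFO COGS: 80 @ $22.20 + 306 @ $23.45 + 144 @ $23.90 + 331 @ $23.65 + 49 @ $30.25 = $21,703.70
LIFO COGS: 253 @ $31.00 + 172 @ $31.50 + 225 @ $30.25 + 260 @ $23.65 = $26,216.25
Difference = |$21,703.70 − $26,216.25| = $4,512.55

$4,512.55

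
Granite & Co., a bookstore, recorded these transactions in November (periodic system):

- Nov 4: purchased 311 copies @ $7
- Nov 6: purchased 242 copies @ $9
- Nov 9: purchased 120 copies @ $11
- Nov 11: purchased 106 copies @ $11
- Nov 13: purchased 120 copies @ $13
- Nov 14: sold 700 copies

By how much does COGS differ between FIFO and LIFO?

FIFO COGS: 311 @ $7 + 242 @ $9 + 120 @ $11 + 27 @ $11 = $5,972
LIFO COGS: 120 @ $13 + 106 @ $11 + 120 @ $11 + 242 @ $9 + 112 @ $7 = $7,008
Difference = |$5,972 − $7,008| = $1,036

$1,036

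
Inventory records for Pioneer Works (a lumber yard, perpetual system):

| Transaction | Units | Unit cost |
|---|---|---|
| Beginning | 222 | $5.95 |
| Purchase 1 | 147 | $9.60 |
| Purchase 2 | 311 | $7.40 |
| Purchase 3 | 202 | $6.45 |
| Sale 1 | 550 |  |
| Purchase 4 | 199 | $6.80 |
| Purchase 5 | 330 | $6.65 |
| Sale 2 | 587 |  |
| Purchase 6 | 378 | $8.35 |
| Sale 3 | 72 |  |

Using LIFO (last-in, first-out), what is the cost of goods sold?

Sale 1 (550) [LIFO — newest first]: 202 @ $6.45 + 311 @ $7.40 + 37 @ $9.60 = $3,959.50
Sale 2 (587) [LIFO — newest first]: 330 @ $6.65 + 199 @ $6.80 + 58 @ $9.60 = $4,104.50
Sale 3 (72) [LIFO — newest first]: 72 @ $8.35 = $601.20
Total COGS = $3,959.50 + $4,104.50 + $601.20 = $8,665.20
Ending inventory: 222 @ $5.95 + 52 @ $9.60 + 306 @ $8.35 = $4,375.20
Check: goods available $13,040.40 = COGS $8,665.20 + ending $4,375.20

COGS = $8,665.20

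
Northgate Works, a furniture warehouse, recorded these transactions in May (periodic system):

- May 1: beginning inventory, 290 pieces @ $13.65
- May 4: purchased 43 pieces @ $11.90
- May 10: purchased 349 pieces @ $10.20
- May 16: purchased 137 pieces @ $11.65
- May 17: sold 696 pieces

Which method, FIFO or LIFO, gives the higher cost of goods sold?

FIFO COGS: 290 @ $13.65 + 43 @ $11.90 + 349 @ $10.20 + 14 @ $11.65 = $8,193.10
LIFO COGS: 137 @ $11.65 + 349 @ $10.20 + 43 @ $11.90 + 167 @ $13.65 = $7,947.10

FIFO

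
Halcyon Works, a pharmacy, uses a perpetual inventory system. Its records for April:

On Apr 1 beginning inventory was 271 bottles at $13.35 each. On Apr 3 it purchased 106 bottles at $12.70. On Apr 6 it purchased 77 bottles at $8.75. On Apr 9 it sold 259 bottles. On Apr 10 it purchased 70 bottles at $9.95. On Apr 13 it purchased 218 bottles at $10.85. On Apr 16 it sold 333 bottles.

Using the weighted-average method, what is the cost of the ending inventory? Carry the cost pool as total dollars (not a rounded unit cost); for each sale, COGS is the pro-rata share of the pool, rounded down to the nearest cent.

Ending inventory = $1,702.90

After Apr 1: 271 on hand, pool $3,617.85 (≈ $13.3500 each)
After Apr 3: 377 on hand, pool $4,964.05 (≈ $13.1672 each)
After Apr 6: 454 on hand, pool $5,637.80 (≈ $12.4181 each)
Apr 9, sell 259: 259/454 × $5,637.80 → $3,216.27
After Apr 10: 265 on hand, pool $3,118.03 (≈ $11.7662 each)
After Apr 13: 483 on hand, pool $5,483.33 (≈ $11.3527 each)
Apr 16, sell 333: 333/483 × $5,483.33 → $3,780.43
Total COGS = $3,216.27 + $3,780.43 = $6,996.70
Ending inventory (cost pool remaining) = $1,702.90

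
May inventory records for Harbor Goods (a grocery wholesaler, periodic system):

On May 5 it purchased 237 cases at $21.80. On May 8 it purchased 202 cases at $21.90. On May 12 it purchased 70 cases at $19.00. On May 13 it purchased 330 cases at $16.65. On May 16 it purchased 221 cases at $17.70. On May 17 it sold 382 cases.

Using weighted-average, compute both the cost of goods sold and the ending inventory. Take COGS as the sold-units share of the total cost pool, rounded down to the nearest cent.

May 17, sell 382: 382/1060 × $20,326.60 → $7,325.24
Ending inventory (cost pool remaining) = $13,001.36

COGS = $7,325.24; ending inventory = $13,001.36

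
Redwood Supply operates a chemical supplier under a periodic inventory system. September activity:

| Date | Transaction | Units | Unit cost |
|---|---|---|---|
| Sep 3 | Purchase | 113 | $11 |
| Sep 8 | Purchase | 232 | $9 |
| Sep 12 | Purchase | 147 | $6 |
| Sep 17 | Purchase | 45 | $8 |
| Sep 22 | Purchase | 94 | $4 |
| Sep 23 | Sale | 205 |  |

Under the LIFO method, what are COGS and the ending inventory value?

COGS = $1,132; ending inventory = $3,817

Sep 23, 205 sold [LIFO — newest first]: 94 @ $4 + 45 @ $8 + 66 @ $6 = $1,132
Ending inventory: 113 @ $11 + 232 @ $9 + 81 @ $6 = $3,817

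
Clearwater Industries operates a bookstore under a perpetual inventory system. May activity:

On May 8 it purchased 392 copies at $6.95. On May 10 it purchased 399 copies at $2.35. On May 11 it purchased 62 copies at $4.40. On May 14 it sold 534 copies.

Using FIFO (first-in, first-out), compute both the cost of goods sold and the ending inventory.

COGS = $3,058.10; ending inventory = $876.75

May 14, 534 sold [FIFO — oldest first]: 392 @ $6.95 + 142 @ $2.35 = $3,058.10
Ending inventory: 257 @ $2.35 + 62 @ $4.40 = $876.75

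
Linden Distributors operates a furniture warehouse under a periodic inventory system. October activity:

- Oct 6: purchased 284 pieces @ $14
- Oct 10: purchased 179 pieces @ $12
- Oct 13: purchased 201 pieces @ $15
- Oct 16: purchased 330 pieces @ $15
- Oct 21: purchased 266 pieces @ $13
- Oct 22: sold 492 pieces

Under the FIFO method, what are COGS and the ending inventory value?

Oct 22, 492 sold [FIFO — oldest first]: 284 @ $14 + 179 @ $12 + 29 @ $15 = $6,559
Ending inventory: 172 @ $15 + 330 @ $15 + 266 @ $13 = $10,988
Check: goods available $17,547 = COGS $6,559 + ending $10,988

COGS = $6,559; ending inventory = $10,988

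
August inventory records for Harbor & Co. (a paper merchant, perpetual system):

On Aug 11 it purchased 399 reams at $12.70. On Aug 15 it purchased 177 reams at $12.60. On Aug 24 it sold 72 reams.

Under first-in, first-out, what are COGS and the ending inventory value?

Aug 24, 72 sold [FIFO — oldest first]: 72 @ $12.70 = $914.40
Ending inventory: 327 @ $12.70 + 177 @ $12.60 = $6,383.10

COGS = $914.40; ending inventory = $6,383.10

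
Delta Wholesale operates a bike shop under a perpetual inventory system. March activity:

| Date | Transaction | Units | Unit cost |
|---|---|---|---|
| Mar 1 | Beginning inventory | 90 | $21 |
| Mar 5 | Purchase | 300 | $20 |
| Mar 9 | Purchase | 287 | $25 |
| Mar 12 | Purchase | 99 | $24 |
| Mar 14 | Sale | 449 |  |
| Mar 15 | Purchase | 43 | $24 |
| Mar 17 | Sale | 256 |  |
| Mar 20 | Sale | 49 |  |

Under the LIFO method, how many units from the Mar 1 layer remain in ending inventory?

65

Mar 14, 449 sold [LIFO — newest first]: 99 @ $24 + 287 @ $25 + 63 @ $20 = $10,811
Mar 17, 256 sold [LIFO — newest first]: 43 @ $24 + 213 @ $20 = $5,292
Mar 20, 49 sold [LIFO — newest first]: 24 @ $20 + 25 @ $21 = $1,005
Total COGS = $10,811 + $5,292 + $1,005 = $17,108
Ending inventory: 65 @ $21 = $1,365
Check: goods available $18,473 = COGS $17,108 + ending $1,365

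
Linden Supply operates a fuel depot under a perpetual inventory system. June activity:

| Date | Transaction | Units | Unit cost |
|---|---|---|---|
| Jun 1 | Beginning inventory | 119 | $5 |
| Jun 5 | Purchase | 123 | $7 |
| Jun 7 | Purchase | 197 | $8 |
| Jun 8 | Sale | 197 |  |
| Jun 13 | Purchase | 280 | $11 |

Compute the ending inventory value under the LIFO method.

Jun 8, 197 sold [LIFO — newest first]: 197 @ $8 = $1,576
Ending inventory: 119 @ $5 + 123 @ $7 + 280 @ $11 = $4,536

Ending inventory = $4,536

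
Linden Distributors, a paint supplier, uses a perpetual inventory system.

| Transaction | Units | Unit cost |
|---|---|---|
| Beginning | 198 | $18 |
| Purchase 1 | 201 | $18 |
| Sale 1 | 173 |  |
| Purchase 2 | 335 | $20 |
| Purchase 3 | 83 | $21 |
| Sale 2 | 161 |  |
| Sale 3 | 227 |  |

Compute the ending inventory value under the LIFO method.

Sale 1 (173) [LIFO — newest first]: 173 @ $18 = $3,114
Sale 2 (161) [LIFO — newest first]: 83 @ $21 + 78 @ $20 = $3,303
Sale 3 (227) [LIFO — newest first]: 227 @ $20 = $4,540
Total COGS = $3,114 + $3,303 + $4,540 = $10,957
Ending inventory: 198 @ $18 + 28 @ $18 + 30 @ $20 = $4,668

Ending inventory = $4,668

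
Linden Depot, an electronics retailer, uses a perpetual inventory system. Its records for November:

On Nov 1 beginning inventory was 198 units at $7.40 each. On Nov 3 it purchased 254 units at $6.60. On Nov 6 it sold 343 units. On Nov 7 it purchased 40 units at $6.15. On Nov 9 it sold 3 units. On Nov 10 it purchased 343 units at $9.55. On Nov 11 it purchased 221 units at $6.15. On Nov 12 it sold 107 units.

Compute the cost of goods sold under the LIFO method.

Nov 6, 343 sold [LIFO — newest first]: 254 @ $6.60 + 89 @ $7.40 = $2,335.00
Nov 9, 3 sold [LIFO — newest first]: 3 @ $6.15 = $18.45
Nov 12, 107 sold [LIFO — newest first]: 107 @ $6.15 = $658.05
Total COGS = $2,335.00 + $18.45 + $658.05 = $3,011.50
Ending inventory: 109 @ $7.40 + 37 @ $6.15 + 343 @ $9.55 + 114 @ $6.15 = $5,010.90
Check: goods available $8,022.40 = COGS $3,011.50 + ending $5,010.90

COGS = $3,011.50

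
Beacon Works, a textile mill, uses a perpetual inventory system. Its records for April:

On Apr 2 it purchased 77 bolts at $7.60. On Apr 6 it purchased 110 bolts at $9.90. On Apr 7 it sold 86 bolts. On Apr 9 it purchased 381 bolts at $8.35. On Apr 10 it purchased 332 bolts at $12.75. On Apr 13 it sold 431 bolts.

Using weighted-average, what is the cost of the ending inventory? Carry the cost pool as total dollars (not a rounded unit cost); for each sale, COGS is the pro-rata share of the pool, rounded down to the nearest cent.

Ending inventory = $3,914.04

After Apr 2: 77 on hand, pool $585.20 (≈ $7.6000 each)
After Apr 6: 187 on hand, pool $1,674.20 (≈ $8.9529 each)
Apr 7, sell 86: 86/187 × $1,674.20 → $769.95
After Apr 9: 482 on hand, pool $4,085.60 (≈ $8.4763 each)
After Apr 10: 814 on hand, pool $8,318.60 (≈ $10.2194 each)
Apr 13, sell 431: 431/814 × $8,318.60 → $4,404.56
Total COGS = $769.95 + $4,404.56 = $5,174.51
Ending inventory (cost pool remaining) = $3,914.04
Check: goods available $9,088.55 = COGS $5,174.51 + ending $3,914.04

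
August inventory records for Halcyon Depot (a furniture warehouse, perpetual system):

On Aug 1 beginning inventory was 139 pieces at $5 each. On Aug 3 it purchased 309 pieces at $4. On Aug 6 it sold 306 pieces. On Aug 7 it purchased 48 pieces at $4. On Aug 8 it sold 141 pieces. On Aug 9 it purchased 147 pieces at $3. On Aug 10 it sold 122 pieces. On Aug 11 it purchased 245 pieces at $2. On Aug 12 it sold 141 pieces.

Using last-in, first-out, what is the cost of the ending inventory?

Aug 6, 306 sold [LIFO — newest first]: 306 @ $4 = $1,224
Aug 8, 141 sold [LIFO — newest first]: 48 @ $4 + 3 @ $4 + 90 @ $5 = $654
Aug 10, 122 sold [LIFO — newest first]: 122 @ $3 = $366
Aug 12, 141 sold [LIFO — newest first]: 141 @ $2 = $282
Total COGS = $1,224 + $654 + $366 + $282 = $2,526
Ending inventory: 49 @ $5 + 25 @ $3 + 104 @ $2 = $528

Ending inventory = $528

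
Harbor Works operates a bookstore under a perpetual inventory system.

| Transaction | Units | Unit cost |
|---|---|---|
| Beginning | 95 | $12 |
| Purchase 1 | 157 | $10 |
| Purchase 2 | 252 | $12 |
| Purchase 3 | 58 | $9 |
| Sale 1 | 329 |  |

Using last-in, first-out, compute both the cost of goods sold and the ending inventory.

COGS = $3,736; ending inventory = $2,520

Sale 1 (329) [LIFO — newest first]: 58 @ $9 + 252 @ $12 + 19 @ $10 = $3,736
Ending inventory: 95 @ $12 + 138 @ $10 = $2,520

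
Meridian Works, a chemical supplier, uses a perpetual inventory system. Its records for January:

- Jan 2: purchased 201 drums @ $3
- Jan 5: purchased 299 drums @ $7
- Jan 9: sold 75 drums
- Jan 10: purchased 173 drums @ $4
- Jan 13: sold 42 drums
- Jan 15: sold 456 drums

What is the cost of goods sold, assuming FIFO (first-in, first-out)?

COGS = $2,988

Jan 9, 75 sold [FIFO — oldest first]: 75 @ $3 = $225
Jan 13, 42 sold [FIFO — oldest first]: 42 @ $3 = $126
Jan 15, 456 sold [FIFO — oldest first]: 84 @ $3 + 299 @ $7 + 73 @ $4 = $2,637
Total COGS = $225 + $126 + $2,637 = $2,988
Ending inventory: 100 @ $4 = $400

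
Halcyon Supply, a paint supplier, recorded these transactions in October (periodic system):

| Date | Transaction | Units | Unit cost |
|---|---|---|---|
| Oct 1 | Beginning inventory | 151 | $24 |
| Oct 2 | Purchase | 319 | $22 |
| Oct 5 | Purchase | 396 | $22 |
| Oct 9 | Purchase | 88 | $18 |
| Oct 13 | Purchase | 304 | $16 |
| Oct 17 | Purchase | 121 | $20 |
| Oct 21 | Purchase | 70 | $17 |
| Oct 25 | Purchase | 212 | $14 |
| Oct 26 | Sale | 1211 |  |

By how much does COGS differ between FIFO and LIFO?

FIFO COGS: 151 @ $24 + 319 @ $22 + 396 @ $22 + 88 @ $18 + 257 @ $16 = $25,050
LIFO COGS: 212 @ $14 + 70 @ $17 + 121 @ $20 + 304 @ $16 + 88 @ $18 + 396 @ $22 + 20 @ $22 = $22,178
Difference = |$25,050 − $22,178| = $2,872

$2,872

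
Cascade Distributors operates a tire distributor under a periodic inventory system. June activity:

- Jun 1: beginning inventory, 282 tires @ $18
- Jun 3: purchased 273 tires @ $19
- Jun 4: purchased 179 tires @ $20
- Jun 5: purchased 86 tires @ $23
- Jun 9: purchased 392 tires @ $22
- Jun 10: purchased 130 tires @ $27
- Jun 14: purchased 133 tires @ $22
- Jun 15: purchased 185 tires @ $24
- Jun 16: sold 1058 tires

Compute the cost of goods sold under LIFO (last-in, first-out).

Jun 16, 1058 sold [LIFO — newest first]: 185 @ $24 + 133 @ $22 + 130 @ $27 + 392 @ $22 + 86 @ $23 + 132 @ $20 = $24,118
Ending inventory: 282 @ $18 + 273 @ $19 + 47 @ $20 = $11,203
Check: goods available $35,321 = COGS $24,118 + ending $11,203

COGS = $24,118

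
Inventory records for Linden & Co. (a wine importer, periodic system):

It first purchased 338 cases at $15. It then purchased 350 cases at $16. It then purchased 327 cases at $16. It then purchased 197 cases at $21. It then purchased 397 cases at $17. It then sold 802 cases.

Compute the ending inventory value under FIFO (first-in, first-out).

Sale 1 (802) [FIFO — oldest first]: 338 @ $15 + 350 @ $16 + 114 @ $16 = $12,494
Ending inventory: 213 @ $16 + 197 @ $21 + 397 @ $17 = $14,294

Ending inventory = $14,294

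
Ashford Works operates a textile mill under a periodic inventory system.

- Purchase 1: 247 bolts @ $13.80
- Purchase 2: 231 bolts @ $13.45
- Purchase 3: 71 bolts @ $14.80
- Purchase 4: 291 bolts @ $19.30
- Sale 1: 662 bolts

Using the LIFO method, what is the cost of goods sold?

Sale 1 (662) [LIFO — newest first]: 291 @ $19.30 + 71 @ $14.80 + 231 @ $13.45 + 69 @ $13.80 = $10,726.25
Ending inventory: 178 @ $13.80 = $2,456.40

COGS = $10,726.25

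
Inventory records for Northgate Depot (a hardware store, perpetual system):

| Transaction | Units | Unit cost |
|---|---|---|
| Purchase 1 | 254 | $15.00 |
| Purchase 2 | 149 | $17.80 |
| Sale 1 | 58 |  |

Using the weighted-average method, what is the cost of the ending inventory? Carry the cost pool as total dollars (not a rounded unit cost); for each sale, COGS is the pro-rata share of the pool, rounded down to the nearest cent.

Ending inventory = $5,532.16

After Purchase 1: 254 on hand, pool $3,810.00 (≈ $15.0000 each)
After Purchase 2: 403 on hand, pool $6,462.20 (≈ $16.0352 each)
Sale 1, sell 58: 58/403 × $6,462.20 → $930.04
Ending inventory (cost pool remaining) = $5,532.16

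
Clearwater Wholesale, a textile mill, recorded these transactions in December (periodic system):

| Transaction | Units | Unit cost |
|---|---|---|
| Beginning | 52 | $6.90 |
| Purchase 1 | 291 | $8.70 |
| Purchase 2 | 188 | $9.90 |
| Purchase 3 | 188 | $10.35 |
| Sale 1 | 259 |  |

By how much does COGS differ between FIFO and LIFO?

FIFO COGS: 52 @ $6.90 + 207 @ $8.70 = $2,159.70
LIFO COGS: 188 @ $10.35 + 71 @ $9.90 = $2,648.70
Difference = |$2,159.70 − $2,648.70| = $489.00

$489.00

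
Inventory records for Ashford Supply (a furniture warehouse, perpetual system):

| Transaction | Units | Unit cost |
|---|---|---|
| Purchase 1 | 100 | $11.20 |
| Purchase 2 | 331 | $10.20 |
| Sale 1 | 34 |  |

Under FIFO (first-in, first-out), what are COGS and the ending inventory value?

Sale 1 (34) [FIFO — oldest first]: 34 @ $11.20 = $380.80
Ending inventory: 66 @ $11.20 + 331 @ $10.20 = $4,115.40

COGS = $380.80; ending inventory = $4,115.40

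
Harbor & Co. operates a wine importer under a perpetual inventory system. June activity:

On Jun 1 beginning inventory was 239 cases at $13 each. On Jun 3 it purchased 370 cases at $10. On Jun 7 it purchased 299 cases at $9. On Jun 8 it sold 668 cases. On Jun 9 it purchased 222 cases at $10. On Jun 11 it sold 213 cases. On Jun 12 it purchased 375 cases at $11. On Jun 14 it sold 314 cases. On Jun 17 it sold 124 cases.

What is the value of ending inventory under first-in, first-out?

Ending inventory = $2,046

Jun 8, 668 sold [FIFO — oldest first]: 239 @ $13 + 370 @ $10 + 59 @ $9 = $7,338
Jun 11, 213 sold [FIFO — oldest first]: 213 @ $9 = $1,917
Jun 14, 314 sold [FIFO — oldest first]: 27 @ $9 + 222 @ $10 + 65 @ $11 = $3,178
Jun 17, 124 sold [FIFO — oldest first]: 124 @ $11 = $1,364
Total COGS = $7,338 + $1,917 + $3,178 + $1,364 = $13,797
Ending inventory: 186 @ $11 = $2,046
Check: goods available $15,843 = COGS $13,797 + ending $2,046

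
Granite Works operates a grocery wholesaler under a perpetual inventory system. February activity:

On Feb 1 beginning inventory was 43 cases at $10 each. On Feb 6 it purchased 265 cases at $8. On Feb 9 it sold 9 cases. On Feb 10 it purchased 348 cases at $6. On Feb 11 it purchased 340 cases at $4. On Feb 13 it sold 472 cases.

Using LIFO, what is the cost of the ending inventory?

Ending inventory = $3,774

Feb 9, 9 sold [LIFO — newest first]: 9 @ $8 = $72
Feb 13, 472 sold [LIFO — newest first]: 340 @ $4 + 132 @ $6 = $2,152
Total COGS = $72 + $2,152 = $2,224
Ending inventory: 43 @ $10 + 256 @ $8 + 216 @ $6 = $3,774
Check: goods available $5,998 = COGS $2,224 + ending $3,774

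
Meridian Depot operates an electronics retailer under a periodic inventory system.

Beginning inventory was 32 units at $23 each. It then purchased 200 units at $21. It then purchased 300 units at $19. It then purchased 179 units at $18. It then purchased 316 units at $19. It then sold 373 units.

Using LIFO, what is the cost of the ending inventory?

Ending inventory = $12,832

Sale 1 (373) [LIFO — newest first]: 316 @ $19 + 57 @ $18 = $7,030
Ending inventory: 32 @ $23 + 200 @ $21 + 300 @ $19 + 122 @ $18 = $12,832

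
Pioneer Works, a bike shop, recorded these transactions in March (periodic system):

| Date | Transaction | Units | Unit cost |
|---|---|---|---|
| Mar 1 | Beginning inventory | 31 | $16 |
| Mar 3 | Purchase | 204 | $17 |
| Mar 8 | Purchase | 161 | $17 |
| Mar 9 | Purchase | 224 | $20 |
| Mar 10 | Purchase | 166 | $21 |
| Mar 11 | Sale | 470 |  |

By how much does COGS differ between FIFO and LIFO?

FIFO COGS: 31 @ $16 + 204 @ $17 + 161 @ $17 + 74 @ $20 = $8,181
LIFO COGS: 166 @ $21 + 224 @ $20 + 80 @ $17 = $9,326
Difference = |$8,181 − $9,326| = $1,145

$1,145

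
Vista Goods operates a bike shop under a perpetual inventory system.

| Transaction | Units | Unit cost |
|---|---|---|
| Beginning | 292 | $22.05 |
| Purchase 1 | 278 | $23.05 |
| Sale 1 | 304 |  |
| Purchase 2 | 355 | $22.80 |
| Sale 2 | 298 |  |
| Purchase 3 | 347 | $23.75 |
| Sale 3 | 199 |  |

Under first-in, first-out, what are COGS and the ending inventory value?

COGS = $18,113.30; ending inventory = $11,068.45

Sale 1 (304) [FIFO — oldest first]: 292 @ $22.05 + 12 @ $23.05 = $6,715.20
Sale 2 (298) [FIFO — oldest first]: 266 @ $23.05 + 32 @ $22.80 = $6,860.90
Sale 3 (199) [FIFO — oldest first]: 199 @ $22.80 = $4,537.20
Total COGS = $6,715.20 + $6,860.90 + $4,537.20 = $18,113.30
Ending inventory: 124 @ $22.80 + 347 @ $23.75 = $11,068.45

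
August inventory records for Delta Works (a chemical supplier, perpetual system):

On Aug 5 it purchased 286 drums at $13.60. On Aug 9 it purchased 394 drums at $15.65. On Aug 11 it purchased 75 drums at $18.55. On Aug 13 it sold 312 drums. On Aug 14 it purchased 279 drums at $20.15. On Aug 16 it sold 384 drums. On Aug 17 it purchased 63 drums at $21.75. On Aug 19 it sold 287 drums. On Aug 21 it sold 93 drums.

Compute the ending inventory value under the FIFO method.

Aug 13, 312 sold [FIFO — oldest first]: 286 @ $13.60 + 26 @ $15.65 = $4,296.50
Aug 16, 384 sold [FIFO — oldest first]: 368 @ $15.65 + 16 @ $18.55 = $6,056.00
Aug 19, 287 sold [FIFO — oldest first]: 59 @ $18.55 + 228 @ $20.15 = $5,688.65
Aug 21, 93 sold [FIFO — oldest first]: 51 @ $20.15 + 42 @ $21.75 = $1,941.15
Total COGS = $4,296.50 + $6,056.00 + $5,688.65 + $1,941.15 = $17,982.30
Ending inventory: 21 @ $21.75 = $456.75

Ending inventory = $456.75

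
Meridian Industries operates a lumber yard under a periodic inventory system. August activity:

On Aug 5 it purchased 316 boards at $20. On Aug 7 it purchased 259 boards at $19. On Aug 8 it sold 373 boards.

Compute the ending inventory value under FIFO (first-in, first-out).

Aug 8, 373 sold [FIFO — oldest first]: 316 @ $20 + 57 @ $19 = $7,403
Ending inventory: 202 @ $19 = $3,838

Ending inventory = $3,838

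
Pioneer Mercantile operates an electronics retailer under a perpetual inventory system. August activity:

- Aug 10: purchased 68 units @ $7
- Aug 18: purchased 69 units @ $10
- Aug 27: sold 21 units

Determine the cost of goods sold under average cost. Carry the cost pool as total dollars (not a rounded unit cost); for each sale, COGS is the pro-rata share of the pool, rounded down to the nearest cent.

After Aug 10: 68 on hand, pool $476.00 (≈ $7.0000 each)
After Aug 18: 137 on hand, pool $1,166.00 (≈ $8.5109 each)
Aug 27, sell 21: 21/137 × $1,166.00 → $178.72
Ending inventory (cost pool remaining) = $987.28

COGS = $178.72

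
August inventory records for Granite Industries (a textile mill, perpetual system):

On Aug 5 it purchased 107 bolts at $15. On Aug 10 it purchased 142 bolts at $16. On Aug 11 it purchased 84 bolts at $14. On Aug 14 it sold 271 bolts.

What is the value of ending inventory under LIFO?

Aug 14, 271 sold [LIFO — newest first]: 84 @ $14 + 142 @ $16 + 45 @ $15 = $4,123
Ending inventory: 62 @ $15 = $930
Check: goods available $5,053 = COGS $4,123 + ending $930

Ending inventory = $930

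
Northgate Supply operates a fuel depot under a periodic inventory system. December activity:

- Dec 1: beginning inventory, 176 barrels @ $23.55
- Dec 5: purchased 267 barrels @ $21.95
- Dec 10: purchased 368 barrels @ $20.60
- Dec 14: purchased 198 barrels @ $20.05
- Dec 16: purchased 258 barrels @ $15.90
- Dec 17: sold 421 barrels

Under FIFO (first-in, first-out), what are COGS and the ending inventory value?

Dec 17, 421 sold [FIFO — oldest first]: 176 @ $23.55 + 245 @ $21.95 = $9,522.55
Ending inventory: 22 @ $21.95 + 368 @ $20.60 + 198 @ $20.05 + 258 @ $15.90 = $16,135.80

COGS = $9,522.55; ending inventory = $16,135.80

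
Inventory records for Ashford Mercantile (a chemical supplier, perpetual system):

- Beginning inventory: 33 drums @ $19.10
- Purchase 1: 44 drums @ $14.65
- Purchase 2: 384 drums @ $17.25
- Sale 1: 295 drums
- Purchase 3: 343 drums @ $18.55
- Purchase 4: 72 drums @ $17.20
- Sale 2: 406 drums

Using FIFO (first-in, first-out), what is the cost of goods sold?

Sale 1 (295) [FIFO — oldest first]: 33 @ $19.10 + 44 @ $14.65 + 218 @ $17.25 = $5,035.40
Sale 2 (406) [FIFO — oldest first]: 166 @ $17.25 + 240 @ $18.55 = $7,315.50
Total COGS = $5,035.40 + $7,315.50 = $12,350.90
Ending inventory: 103 @ $18.55 + 72 @ $17.20 = $3,149.05
Check: goods available $15,499.95 = COGS $12,350.90 + ending $3,149.05

COGS = $12,350.90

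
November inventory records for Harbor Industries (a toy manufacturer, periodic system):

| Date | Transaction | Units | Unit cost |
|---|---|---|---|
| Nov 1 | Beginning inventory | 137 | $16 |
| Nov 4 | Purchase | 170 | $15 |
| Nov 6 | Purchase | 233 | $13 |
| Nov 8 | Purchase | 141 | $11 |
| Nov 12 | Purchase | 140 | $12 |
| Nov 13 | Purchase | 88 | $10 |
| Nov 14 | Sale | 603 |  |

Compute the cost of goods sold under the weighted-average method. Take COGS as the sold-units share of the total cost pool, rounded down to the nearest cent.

Nov 14, sell 603: 603/909 × $11,882.00 → $7,882.11
Ending inventory (cost pool remaining) = $3,999.89
Check: goods available $11,882.00 = COGS $7,882.11 + ending $3,999.89

COGS = $7,882.11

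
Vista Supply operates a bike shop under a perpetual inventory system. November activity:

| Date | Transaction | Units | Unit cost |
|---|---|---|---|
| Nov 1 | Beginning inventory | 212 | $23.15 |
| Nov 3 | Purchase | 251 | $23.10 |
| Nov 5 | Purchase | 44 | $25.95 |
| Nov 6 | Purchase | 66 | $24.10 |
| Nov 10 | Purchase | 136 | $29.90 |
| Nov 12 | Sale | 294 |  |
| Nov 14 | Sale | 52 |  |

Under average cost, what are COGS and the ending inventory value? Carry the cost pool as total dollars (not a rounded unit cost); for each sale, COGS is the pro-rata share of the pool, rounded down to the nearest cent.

After Nov 1: 212 on hand, pool $4,907.80 (≈ $23.1500 each)
After Nov 3: 463 on hand, pool $10,705.90 (≈ $23.1229 each)
After Nov 5: 507 on hand, pool $11,847.70 (≈ $23.3682 each)
After Nov 6: 573 on hand, pool $13,438.30 (≈ $23.4525 each)
After Nov 10: 709 on hand, pool $17,504.70 (≈ $24.6893 each)
Nov 12, sell 294: 294/709 × $17,504.70 → $7,258.64
Nov 14, sell 52: 52/415 × $10,246.06 → $1,283.84
Total COGS = $7,258.64 + $1,283.84 = $8,542.48
Ending inventory (cost pool remaining) = $8,962.22

COGS = $8,542.48; ending inventory = $8,962.22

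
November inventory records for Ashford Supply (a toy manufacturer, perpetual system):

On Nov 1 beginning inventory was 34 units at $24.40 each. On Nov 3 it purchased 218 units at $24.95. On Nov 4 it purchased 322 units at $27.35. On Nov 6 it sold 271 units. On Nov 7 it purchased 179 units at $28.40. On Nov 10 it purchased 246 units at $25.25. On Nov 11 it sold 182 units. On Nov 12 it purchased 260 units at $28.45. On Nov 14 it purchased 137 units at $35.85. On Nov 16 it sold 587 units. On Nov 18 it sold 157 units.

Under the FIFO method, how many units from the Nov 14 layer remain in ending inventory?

Nov 6, 271 sold [FIFO — oldest first]: 34 @ $24.40 + 218 @ $24.95 + 19 @ $27.35 = $6,788.35
Nov 11, 182 sold [FIFO — oldest first]: 182 @ $27.35 = $4,977.70
Nov 16, 587 sold [FIFO — oldest first]: 121 @ $27.35 + 179 @ $28.40 + 246 @ $25.25 + 41 @ $28.45 = $15,770.90
Nov 18, 157 sold [FIFO — oldest first]: 157 @ $28.45 = $4,466.65
Total COGS = $6,788.35 + $4,977.70 + $15,770.90 + $4,466.65 = $32,003.60
Ending inventory: 62 @ $28.45 + 137 @ $35.85 = $6,675.35
Check: goods available $38,678.95 = COGS $32,003.60 + ending $6,675.35

137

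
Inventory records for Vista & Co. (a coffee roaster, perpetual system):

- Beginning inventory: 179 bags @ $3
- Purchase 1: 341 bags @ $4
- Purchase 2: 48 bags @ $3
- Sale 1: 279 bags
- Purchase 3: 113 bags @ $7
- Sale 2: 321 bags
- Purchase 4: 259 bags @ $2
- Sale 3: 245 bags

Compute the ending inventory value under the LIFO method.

Sale 1 (279) [LIFO — newest first]: 48 @ $3 + 231 @ $4 = $1,068
Sale 2 (321) [LIFO — newest first]: 113 @ $7 + 110 @ $4 + 98 @ $3 = $1,525
Sale 3 (245) [LIFO — newest first]: 245 @ $2 = $490
Total COGS = $1,068 + $1,525 + $490 = $3,083
Ending inventory: 81 @ $3 + 14 @ $2 = $271

Ending inventory = $271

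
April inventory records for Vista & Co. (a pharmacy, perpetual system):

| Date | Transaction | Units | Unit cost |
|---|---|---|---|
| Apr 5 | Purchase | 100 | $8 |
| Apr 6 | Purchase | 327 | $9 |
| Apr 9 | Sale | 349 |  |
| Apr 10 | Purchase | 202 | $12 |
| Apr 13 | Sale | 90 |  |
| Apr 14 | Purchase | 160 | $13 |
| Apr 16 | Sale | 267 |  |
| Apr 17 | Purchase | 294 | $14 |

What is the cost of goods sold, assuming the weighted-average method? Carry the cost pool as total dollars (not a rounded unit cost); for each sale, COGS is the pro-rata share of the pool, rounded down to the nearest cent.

After Apr 5: 100 on hand, pool $800.00 (≈ $8.0000 each)
After Apr 6: 427 on hand, pool $3,743.00 (≈ $8.7658 each)
Apr 9, sell 349: 349/427 × $3,743.00 → $3,059.26
After Apr 10: 280 on hand, pool $3,107.74 (≈ $11.0991 each)
Apr 13, sell 90: 90/280 × $3,107.74 → $998.91
After Apr 14: 350 on hand, pool $4,188.83 (≈ $11.9681 each)
Apr 16, sell 267: 267/350 × $4,188.83 → $3,195.47
After Apr 17: 377 on hand, pool $5,109.36 (≈ $13.5527 each)
Total COGS = $3,059.26 + $998.91 + $3,195.47 = $7,253.64
Ending inventory (cost pool remaining) = $5,109.36

COGS = $7,253.64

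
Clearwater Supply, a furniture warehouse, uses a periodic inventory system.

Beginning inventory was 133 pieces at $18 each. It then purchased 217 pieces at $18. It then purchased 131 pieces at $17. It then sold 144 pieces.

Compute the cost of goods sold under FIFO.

COGS = $2,592

Sale 1 (144) [FIFO — oldest first]: 133 @ $18 + 11 @ $18 = $2,592
Ending inventory: 206 @ $18 + 131 @ $17 = $5,935
Check: goods available $8,527 = COGS $2,592 + ending $5,935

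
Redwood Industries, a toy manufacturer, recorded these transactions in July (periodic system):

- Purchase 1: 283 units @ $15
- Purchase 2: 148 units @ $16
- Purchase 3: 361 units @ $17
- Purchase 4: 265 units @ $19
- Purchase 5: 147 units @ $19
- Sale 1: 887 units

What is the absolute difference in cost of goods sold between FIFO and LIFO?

$1,234

FIFO COGS: 283 @ $15 + 148 @ $16 + 361 @ $17 + 95 @ $19 = $14,555
LIFO COGS: 147 @ $19 + 265 @ $19 + 361 @ $17 + 114 @ $16 = $15,789
Difference = |$14,555 − $15,789| = $1,234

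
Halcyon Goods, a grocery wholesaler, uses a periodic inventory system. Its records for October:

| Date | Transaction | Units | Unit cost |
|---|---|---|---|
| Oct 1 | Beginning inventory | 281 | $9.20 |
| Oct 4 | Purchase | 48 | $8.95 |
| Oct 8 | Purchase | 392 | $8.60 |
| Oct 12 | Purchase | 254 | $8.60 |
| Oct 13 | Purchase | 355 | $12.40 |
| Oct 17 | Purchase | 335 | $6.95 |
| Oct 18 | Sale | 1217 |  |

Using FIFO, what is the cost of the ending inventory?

Ending inventory = $3,729.45

Oct 18, 1217 sold [FIFO — oldest first]: 281 @ $9.20 + 48 @ $8.95 + 392 @ $8.60 + 254 @ $8.60 + 242 @ $12.40 = $11,571.20
Ending inventory: 113 @ $12.40 + 335 @ $6.95 = $3,729.45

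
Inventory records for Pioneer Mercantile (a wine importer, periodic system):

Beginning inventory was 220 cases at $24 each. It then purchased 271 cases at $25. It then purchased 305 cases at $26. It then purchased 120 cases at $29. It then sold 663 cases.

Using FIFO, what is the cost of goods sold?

Sale 1 (663) [FIFO — oldest first]: 220 @ $24 + 271 @ $25 + 172 @ $26 = $16,527
Ending inventory: 133 @ $26 + 120 @ $29 = $6,938

COGS = $16,527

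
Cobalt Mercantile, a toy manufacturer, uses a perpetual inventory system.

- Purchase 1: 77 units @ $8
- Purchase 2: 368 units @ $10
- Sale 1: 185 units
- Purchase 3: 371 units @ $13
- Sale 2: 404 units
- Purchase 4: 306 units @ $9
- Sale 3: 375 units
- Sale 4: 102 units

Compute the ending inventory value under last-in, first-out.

Ending inventory = $448

Sale 1 (185) [LIFO — newest first]: 185 @ $10 = $1,850
Sale 2 (404) [LIFO — newest first]: 371 @ $13 + 33 @ $10 = $5,153
Sale 3 (375) [LIFO — newest first]: 306 @ $9 + 69 @ $10 = $3,444
Sale 4 (102) [LIFO — newest first]: 81 @ $10 + 21 @ $8 = $978
Total COGS = $1,850 + $5,153 + $3,444 + $978 = $11,425
Ending inventory: 56 @ $8 = $448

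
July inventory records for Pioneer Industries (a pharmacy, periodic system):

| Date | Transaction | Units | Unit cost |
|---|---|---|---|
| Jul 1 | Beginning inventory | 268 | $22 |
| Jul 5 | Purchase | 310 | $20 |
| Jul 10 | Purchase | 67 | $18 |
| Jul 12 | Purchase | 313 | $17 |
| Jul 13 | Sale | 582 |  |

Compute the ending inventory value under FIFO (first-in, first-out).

Jul 13, 582 sold [FIFO — oldest first]: 268 @ $22 + 310 @ $20 + 4 @ $18 = $12,168
Ending inventory: 63 @ $18 + 313 @ $17 = $6,455
Check: goods available $18,623 = COGS $12,168 + ending $6,455

Ending inventory = $6,455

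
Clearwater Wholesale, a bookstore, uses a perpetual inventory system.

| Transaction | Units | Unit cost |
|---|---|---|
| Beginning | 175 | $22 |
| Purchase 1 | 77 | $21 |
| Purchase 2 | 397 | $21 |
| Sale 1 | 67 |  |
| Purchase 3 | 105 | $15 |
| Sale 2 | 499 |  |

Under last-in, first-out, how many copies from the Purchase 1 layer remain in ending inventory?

13

Sale 1 (67) [LIFO — newest first]: 67 @ $21 = $1,407
Sale 2 (499) [LIFO — newest first]: 105 @ $15 + 330 @ $21 + 64 @ $21 = $9,849
Total COGS = $1,407 + $9,849 = $11,256
Ending inventory: 175 @ $22 + 13 @ $21 = $4,123
Check: goods available $15,379 = COGS $11,256 + ending $4,123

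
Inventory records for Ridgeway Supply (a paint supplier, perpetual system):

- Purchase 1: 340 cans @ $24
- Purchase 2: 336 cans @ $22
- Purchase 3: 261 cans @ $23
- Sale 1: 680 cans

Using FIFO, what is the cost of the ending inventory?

Sale 1 (680) [FIFO — oldest first]: 340 @ $24 + 336 @ $22 + 4 @ $23 = $15,644
Ending inventory: 257 @ $23 = $5,911
Check: goods available $21,555 = COGS $15,644 + ending $5,911

Ending inventory = $5,911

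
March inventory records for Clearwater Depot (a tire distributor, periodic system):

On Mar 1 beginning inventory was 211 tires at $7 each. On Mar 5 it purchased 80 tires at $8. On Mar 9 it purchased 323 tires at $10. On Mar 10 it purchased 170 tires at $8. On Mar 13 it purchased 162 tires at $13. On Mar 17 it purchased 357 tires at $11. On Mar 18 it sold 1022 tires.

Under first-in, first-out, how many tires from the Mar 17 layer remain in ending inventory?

281

Mar 18, 1022 sold [FIFO — oldest first]: 211 @ $7 + 80 @ $8 + 323 @ $10 + 170 @ $8 + 162 @ $13 + 76 @ $11 = $9,649
Ending inventory: 281 @ $11 = $3,091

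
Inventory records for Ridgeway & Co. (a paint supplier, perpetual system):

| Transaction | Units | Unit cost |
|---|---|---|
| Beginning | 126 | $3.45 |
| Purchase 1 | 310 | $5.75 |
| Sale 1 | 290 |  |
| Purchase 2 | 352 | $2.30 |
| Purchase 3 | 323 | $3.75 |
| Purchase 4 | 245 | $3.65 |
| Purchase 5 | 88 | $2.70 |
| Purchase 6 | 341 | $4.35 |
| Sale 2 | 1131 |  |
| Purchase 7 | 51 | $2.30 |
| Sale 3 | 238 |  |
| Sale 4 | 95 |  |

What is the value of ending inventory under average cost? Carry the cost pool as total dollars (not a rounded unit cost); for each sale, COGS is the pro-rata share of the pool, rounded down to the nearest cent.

After Beginning: 126 on hand, pool $434.70 (≈ $3.4500 each)
After Purchase 1: 436 on hand, pool $2,217.20 (≈ $5.0853 each)
Sale 1, sell 290: 290/436 × $2,217.20 → $1,474.74
After Purchase 2: 498 on hand, pool $1,552.06 (≈ $3.1166 each)
After Purchase 3: 821 on hand, pool $2,763.31 (≈ $3.3658 each)
After Purchase 4: 1066 on hand, pool $3,657.56 (≈ $3.4311 each)
After Purchase 5: 1154 on hand, pool $3,895.16 (≈ $3.3754 each)
After Purchase 6: 1495 on hand, pool $5,378.51 (≈ $3.5977 each)
Sale 2, sell 1131: 1131/1495 × $5,378.51 → $4,068.95
After Purchase 7: 415 on hand, pool $1,426.86 (≈ $3.4382 each)
Sale 3, sell 238: 238/415 × $1,426.86 → $818.29
Sale 4, sell 95: 95/177 × $608.57 → $326.63
Total COGS = $1,474.74 + $4,068.95 + $818.29 + $326.63 = $6,688.61
Ending inventory (cost pool remaining) = $281.94

Ending inventory = $281.94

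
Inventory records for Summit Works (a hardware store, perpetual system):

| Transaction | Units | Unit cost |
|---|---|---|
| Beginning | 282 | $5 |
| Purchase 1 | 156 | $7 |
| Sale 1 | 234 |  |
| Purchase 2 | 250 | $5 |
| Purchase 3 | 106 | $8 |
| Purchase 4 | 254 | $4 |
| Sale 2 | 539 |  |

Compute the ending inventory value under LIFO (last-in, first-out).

Sale 1 (234) [LIFO — newest first]: 156 @ $7 + 78 @ $5 = $1,482
Sale 2 (539) [LIFO — newest first]: 254 @ $4 + 106 @ $8 + 179 @ $5 = $2,759
Total COGS = $1,482 + $2,759 = $4,241
Ending inventory: 204 @ $5 + 71 @ $5 = $1,375

Ending inventory = $1,375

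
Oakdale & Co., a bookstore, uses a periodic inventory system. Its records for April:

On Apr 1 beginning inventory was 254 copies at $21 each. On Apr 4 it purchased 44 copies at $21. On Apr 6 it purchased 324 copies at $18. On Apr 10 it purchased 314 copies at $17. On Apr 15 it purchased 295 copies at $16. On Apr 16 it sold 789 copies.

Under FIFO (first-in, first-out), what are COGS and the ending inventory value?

COGS = $14,929; ending inventory = $7,219

Apr 16, 789 sold [FIFO — oldest first]: 254 @ $21 + 44 @ $21 + 324 @ $18 + 167 @ $17 = $14,929
Ending inventory: 147 @ $17 + 295 @ $16 = $7,219
Check: goods available $22,148 = COGS $14,929 + ending $7,219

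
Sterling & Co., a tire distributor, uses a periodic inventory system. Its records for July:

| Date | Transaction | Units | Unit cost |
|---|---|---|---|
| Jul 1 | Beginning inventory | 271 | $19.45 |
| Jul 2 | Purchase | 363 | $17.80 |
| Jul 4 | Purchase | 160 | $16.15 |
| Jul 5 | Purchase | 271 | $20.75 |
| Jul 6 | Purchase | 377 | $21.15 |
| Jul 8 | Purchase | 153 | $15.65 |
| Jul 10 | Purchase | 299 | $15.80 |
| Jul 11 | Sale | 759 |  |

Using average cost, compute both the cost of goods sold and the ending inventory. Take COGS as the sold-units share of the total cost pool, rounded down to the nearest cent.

COGS = $14,038.61; ending inventory = $20,993.19

Jul 11, sell 759: 759/1894 × $35,031.80 → $14,038.61
Ending inventory (cost pool remaining) = $20,993.19
Check: goods available $35,031.80 = COGS $14,038.61 + ending $20,993.19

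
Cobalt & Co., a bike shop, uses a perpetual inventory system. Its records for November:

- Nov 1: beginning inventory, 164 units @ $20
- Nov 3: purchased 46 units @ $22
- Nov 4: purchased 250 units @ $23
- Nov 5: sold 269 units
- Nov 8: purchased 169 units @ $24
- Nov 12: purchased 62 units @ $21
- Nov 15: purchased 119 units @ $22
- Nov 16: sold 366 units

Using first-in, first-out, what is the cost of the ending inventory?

Nov 5, 269 sold [FIFO — oldest first]: 164 @ $20 + 46 @ $22 + 59 @ $23 = $5,649
Nov 16, 366 sold [FIFO — oldest first]: 191 @ $23 + 169 @ $24 + 6 @ $21 = $8,575
Total COGS = $5,649 + $8,575 = $14,224
Ending inventory: 56 @ $21 + 119 @ $22 = $3,794

Ending inventory = $3,794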